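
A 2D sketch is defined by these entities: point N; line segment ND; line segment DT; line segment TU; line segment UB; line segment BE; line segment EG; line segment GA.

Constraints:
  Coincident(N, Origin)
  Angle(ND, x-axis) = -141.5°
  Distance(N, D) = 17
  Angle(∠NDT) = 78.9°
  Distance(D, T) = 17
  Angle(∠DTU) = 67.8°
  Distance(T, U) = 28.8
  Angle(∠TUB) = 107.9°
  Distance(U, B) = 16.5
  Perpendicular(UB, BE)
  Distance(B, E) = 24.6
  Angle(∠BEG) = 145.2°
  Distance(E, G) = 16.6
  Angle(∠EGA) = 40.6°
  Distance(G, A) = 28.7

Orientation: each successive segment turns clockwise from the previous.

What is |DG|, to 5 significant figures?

12.147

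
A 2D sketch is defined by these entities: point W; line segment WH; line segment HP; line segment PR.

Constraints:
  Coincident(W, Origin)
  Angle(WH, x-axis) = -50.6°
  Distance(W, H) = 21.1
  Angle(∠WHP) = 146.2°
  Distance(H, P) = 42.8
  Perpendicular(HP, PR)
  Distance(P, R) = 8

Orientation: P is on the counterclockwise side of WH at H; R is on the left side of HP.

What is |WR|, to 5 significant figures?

60.449

W is at the origin; WH runs at -50.6° with length 21.1, so H = 21.1·(cos -50.6°, sin -50.6°) = (13.393, -16.305). ∠WHP = 146.2°, so HP runs at -50.6° + (180° − 146.2°) = -16.800° from the x-axis; with |HP| = 42.8, P = H + 42.8·(cos -16.800°, sin -16.800°) = (54.366, -28.675). HP ⟂ PR; with |PR| = 8.0 on the left of HP, R = P + 8.0·(0.28903, 0.95732) = (56.678, -21.017). Then |WR| = |R − W| = 60.449.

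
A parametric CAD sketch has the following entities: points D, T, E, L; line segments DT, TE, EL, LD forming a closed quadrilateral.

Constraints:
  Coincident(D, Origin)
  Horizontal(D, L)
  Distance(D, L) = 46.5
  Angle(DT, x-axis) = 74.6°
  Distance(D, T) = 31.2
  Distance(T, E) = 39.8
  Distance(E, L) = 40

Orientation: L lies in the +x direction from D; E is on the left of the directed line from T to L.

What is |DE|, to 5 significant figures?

61.587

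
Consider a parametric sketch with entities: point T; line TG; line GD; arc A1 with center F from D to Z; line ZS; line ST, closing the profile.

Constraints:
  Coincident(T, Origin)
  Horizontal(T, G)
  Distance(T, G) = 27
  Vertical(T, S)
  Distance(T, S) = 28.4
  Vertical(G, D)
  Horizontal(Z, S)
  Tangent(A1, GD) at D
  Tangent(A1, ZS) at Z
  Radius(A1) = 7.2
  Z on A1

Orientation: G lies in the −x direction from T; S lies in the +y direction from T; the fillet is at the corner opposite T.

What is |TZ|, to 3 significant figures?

34.6

T is at the origin; T and G share the same y with |TG| = 27.0 and G on the −x side, so G = (-27.0, 0.00). TS is vertical with |TS| = 28.4 and S on the +y side, so S = (0.00, 28.4). The virtual corner opposite T is at (-27.0, 28.4). A1 meets GD tangentially, so FD is at right angles to GD and A1 meets ZS tangentially, so FZ is at right angles to ZS, with radius 7.2, so the center F sits 7.2 in from both sides at F = (-19.8, 21.2). That places the tangent points at D = (-27.0, 21.2) on GD and Z = (-19.8, 28.4) on ZS. Then |TZ| = |Z − T| = 34.6.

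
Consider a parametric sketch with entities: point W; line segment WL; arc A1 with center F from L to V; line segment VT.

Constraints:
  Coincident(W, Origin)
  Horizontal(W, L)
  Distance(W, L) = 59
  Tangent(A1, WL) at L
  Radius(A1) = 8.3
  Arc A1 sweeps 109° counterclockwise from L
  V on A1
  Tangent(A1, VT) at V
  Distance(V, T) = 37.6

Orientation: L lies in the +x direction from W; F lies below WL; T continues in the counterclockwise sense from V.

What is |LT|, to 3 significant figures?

46.8

W is at the origin; W and L share the same y with |WL| = 59.0 and L on the +x side, so L = (59.0, 0.00). The tangent condition forces FL to be normal to WL, so F = L + (0, -8.3) = (59.0, -8.30). On A1, L sits at bearing 90° from F; a 109° counterclockwise sweep puts V at bearing 199°, so V = F + 8.3·(cos 199°, sin 199°) = (51.2, -11.0). Since A1 is tangent to VT there, FV ⟂ VT, so VT runs along (−sin 199°, cos 199°); with |VT| = 37.6, T = (63.4, -46.6). Then |LT| = |T − L| = 46.8.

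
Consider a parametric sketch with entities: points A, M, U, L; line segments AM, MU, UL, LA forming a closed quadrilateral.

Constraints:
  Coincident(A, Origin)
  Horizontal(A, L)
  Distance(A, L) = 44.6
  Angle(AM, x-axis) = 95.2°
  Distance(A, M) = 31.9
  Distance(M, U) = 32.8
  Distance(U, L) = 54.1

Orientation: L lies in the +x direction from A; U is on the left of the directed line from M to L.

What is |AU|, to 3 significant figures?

55.7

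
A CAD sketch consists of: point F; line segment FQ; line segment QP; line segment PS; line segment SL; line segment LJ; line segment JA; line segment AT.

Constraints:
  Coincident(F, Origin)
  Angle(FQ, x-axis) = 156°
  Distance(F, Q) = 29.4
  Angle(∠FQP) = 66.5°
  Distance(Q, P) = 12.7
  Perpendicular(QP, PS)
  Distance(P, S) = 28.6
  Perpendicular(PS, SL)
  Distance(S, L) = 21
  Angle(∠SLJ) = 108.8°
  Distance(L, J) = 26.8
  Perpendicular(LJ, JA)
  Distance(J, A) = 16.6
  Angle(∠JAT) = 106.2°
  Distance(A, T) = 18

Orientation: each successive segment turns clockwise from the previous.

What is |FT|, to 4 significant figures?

14.57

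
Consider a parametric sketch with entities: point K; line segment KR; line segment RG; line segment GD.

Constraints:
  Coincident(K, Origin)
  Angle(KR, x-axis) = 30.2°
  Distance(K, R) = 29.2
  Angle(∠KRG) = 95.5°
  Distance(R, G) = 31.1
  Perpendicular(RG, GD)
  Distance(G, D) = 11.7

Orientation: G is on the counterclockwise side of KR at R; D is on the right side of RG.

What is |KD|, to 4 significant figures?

53.02

K is at the origin; KR runs at 30.2° with length 29.2, so R = 29.2·(cos 30.2°, sin 30.2°) = (25.24, 14.69). ∠KRG = 95.5°, so RG runs at 30.2° + (180° − 95.5°) = 114.7° from the x-axis; with |RG| = 31.1, G = R + 31.1·(cos 114.7°, sin 114.7°) = (12.24, 42.94). RG ⟂ GD; with |GD| = 11.7 on the right of RG, D = G + 11.7·(0.9085, 0.4179) = (22.87, 47.83). Then |KD| = |D − K| = 53.02.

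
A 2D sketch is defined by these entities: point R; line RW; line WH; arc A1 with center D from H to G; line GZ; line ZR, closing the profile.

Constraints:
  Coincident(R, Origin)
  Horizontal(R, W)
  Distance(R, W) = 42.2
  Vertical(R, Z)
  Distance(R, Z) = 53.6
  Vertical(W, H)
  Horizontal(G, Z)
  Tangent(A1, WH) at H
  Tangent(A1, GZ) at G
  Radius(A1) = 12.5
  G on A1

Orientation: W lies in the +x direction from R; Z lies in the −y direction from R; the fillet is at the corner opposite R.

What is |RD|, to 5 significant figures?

50.708

R is at the origin; RW is horizontal with |RW| = 42.2 and W on the +x side, so W = (42.200, 0.0000). R and Z share the same x with |RZ| = 53.6 and Z on the −y side, so Z = (0.0000, -53.600). The virtual corner opposite R is at (42.200, -53.600). Tangency of A1 to WH means the radius DH is perpendicular to WH and tangency of A1 to GZ means the radius DG is perpendicular to GZ, with radius 12.5, so the center D sits 12.5 in from both sides at D = (29.700, -41.100). Then |RD| = |D − R| = 50.708.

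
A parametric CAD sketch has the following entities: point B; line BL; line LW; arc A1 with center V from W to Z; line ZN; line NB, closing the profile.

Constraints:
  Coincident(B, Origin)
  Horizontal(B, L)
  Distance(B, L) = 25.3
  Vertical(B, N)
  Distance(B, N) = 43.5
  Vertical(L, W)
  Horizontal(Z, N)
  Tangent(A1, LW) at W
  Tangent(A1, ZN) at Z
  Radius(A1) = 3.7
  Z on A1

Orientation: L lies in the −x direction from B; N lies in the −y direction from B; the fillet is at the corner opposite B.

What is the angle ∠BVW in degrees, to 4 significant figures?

118.5°

B is at the origin; BL is horizontal with |BL| = 25.3 and L on the −x side, so L = (-25.30, 0.000). BN is vertical with |BN| = 43.5 and N on the −y side, so N = (0.000, -43.50). The virtual corner opposite B is at (-25.30, -43.50). The tangent condition forces VW to be normal to LW and A1 meets ZN tangentially, so VZ is at right angles to ZN, with radius 3.7, so the center V sits 3.7 in from both sides at V = (-21.60, -39.80). That places the tangent points at W = (-25.30, -39.80) on LW and Z = (-21.60, -43.50) on ZN. Then cos ∠BVW = VB·VW / (|VB||VW|), giving 118.5°.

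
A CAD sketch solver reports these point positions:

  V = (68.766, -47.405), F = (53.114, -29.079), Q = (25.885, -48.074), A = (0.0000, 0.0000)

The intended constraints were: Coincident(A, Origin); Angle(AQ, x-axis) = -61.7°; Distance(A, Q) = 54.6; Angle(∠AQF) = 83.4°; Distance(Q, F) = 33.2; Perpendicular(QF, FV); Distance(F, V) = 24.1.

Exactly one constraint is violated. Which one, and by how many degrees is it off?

Perpendicular(QF, FV) — off by 5.60°.

A = (0.00, 0.00) ✓; AQ at -61.70° ✓; |AQ| = 54.60 ✓; ∠AQF = 83.40° ✓; |QF| = 33.20 ✓; ∠(QF, FV) = 84.40° ✗; |FV| = 24.10 ✓.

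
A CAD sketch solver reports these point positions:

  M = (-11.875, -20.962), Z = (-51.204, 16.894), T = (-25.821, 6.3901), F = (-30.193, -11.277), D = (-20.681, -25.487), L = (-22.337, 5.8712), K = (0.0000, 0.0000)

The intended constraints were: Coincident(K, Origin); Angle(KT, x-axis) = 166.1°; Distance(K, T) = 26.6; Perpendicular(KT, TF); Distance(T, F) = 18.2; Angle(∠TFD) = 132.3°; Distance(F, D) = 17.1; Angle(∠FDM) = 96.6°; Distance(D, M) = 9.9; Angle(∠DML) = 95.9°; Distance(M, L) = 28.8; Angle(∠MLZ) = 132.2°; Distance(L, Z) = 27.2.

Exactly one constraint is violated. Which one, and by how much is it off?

Distance(L, Z) = 27.2 — off by 3.70.

K = (0.00, 0.00) ✓; KT at 166.1° ✓; |KT| = 26.60 ✓; ∠(KT, TF) = 90.00° ✓; |TF| = 18.20 ✓; ∠TFD = 132.3° ✓; |FD| = 17.10 ✓; ∠FDM = 96.60° ✓; |DM| = 9.901 ✓; ∠DML = 95.90° ✓; |ML| = 28.80 ✓; ∠MLZ = 132.2° ✓; |LZ| = 30.90 ✗.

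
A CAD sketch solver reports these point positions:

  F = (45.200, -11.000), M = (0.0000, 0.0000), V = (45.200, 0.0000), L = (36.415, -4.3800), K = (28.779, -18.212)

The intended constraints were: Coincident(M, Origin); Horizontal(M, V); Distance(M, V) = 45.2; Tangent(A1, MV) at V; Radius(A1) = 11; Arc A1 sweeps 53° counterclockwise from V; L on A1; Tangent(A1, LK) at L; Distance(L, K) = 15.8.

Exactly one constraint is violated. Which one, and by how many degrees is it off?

Tangent(A1, LK) at L — off by 8.10°.

M = (0.00, 0.00) ✓; M.y = 0.00, V.y = 0.00 ✓; |MV| = 45.20 ✓; ∠(FV, VM) = 90.00° ✓; |FV| = 11.00 ✓; bearing(F→L) − bearing(F→V) = 53.00° ✓; |FL| = 11.00 ✓; ∠(FL, LK) = 81.90° ✗; |LK| = 15.80 ✓.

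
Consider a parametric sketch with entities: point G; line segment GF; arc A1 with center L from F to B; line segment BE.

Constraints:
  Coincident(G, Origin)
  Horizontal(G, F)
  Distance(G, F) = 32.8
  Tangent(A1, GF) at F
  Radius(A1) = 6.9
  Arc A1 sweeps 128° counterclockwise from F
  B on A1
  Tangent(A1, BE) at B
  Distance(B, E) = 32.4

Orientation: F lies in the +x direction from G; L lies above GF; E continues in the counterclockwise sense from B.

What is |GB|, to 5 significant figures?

39.829

G is at the origin; GF is horizontal with |GF| = 32.8 and F on the +x side, so F = (32.800, 0.0000). Tangency of A1 to GF means the radius LF is perpendicular to GF, so L = F + (0, 6.9) = (32.800, 6.9000). On A1, F sits at bearing -90° from L; a 128° counterclockwise sweep puts B at bearing 38°, so B = L + 6.9·(cos 38°, sin 38°) = (38.237, 11.148). Then |GB| = |B − G| = 39.829.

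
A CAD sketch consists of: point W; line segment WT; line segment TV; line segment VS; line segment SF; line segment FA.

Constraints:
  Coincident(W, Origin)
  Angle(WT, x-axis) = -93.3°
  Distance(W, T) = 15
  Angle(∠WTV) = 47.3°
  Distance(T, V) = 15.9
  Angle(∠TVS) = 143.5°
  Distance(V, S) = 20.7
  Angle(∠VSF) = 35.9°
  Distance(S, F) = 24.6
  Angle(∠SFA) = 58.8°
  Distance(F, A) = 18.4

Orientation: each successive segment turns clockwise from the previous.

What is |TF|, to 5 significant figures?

14.436

W is at the origin; WT runs at -93.3° with length 15.0, so T = (-0.86346, -14.975). ∠WTV = 47.3° gives TV at 134.00° from the x-axis; with |TV| = 15.9, V = (-11.909, -3.5376). ∠TVS = 143.5° gives VS at 97.500° from the x-axis; with |VS| = 20.7, S = (-14.610, 16.985). ∠VSF = 35.9° gives SF at -46.600° from the x-axis; with |SF| = 24.6, F = (2.2919, -0.88845). Then |TF| = |F − T| = 14.436.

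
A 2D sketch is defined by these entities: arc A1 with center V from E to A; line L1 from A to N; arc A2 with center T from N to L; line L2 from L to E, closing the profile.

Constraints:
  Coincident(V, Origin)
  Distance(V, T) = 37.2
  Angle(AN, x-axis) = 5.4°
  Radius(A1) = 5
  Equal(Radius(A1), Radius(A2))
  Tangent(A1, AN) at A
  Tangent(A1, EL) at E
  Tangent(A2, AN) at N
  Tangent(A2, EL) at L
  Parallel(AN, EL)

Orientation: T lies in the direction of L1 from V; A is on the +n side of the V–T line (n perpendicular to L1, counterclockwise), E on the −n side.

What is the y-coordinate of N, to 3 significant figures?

8.48

Tangency of A1 to both parallel lines with radius 5.0 puts A and E at V ± 5.0·n: A = (-0.471, 4.98), E = (0.471, -4.98). Equal radii place N and L the same way about T: N = T + 5.0·n = (36.6, 8.48), L = T − 5.0·n = (37.5, -1.48). So N.y = 8.48.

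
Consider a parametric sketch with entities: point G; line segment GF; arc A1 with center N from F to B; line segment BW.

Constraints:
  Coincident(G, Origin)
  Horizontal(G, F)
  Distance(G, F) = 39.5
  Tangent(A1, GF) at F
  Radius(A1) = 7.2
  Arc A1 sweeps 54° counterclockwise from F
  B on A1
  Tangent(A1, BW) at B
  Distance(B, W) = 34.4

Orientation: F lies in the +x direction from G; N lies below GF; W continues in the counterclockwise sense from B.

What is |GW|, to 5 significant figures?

33.609

On A1, F sits at bearing 90° from N; a 54° counterclockwise sweep puts B at bearing 144°, so B = N + 7.2·(cos 144°, sin 144°) = (33.675, -2.9679). A1 meets BW tangentially, so NB is at right angles to BW, so BW runs along (−sin 144°, cos 144°); with |BW| = 34.4, W = (13.455, -30.798). Then |GW| = |W − G| = 33.609.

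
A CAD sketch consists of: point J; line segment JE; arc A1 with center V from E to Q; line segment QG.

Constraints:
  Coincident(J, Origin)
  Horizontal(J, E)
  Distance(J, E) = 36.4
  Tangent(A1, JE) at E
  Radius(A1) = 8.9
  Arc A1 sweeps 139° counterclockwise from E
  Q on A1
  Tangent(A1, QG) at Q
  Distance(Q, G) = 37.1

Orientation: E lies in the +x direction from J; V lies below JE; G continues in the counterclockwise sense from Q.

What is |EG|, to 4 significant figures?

45.69

On A1, E sits at bearing 90° from V; a 139° counterclockwise sweep puts Q at bearing 229°, so Q = V + 8.9·(cos 229°, sin 229°) = (30.56, -15.62). The tangent condition forces VQ to be normal to QG, so QG runs along (−sin 229°, cos 229°); with |QG| = 37.1, G = (58.56, -39.96). Then |EG| = |G − E| = 45.69.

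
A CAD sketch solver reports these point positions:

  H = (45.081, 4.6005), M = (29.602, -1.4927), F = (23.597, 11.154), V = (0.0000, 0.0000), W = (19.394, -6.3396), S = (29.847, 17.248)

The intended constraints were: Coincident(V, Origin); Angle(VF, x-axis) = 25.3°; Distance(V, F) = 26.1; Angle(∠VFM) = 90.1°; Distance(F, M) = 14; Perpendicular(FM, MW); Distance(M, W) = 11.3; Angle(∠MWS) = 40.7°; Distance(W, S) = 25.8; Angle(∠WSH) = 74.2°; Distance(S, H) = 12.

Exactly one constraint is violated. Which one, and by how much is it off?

Distance(S, H) = 12 — off by 7.80.

V = (0.00, 0.00) ✓; VF at 25.30° ✓; |VF| = 26.10 ✓; ∠VFM = 90.10° ✓; |FM| = 14.00 ✓; ∠(FM, MW) = 90.00° ✓; |MW| = 11.30 ✓; ∠MWS = 40.70° ✓; |WS| = 25.80 ✓; ∠WSH = 74.20° ✓; |SH| = 19.80 ✗.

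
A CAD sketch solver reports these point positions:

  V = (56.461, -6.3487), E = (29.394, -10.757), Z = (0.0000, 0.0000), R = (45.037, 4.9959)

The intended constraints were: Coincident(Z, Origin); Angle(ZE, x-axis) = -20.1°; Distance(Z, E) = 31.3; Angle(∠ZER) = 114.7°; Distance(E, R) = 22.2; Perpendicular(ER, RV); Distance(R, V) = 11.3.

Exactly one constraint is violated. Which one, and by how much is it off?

Distance(R, V) = 11.3 — off by 4.80.

Z = (0.00, 0.00) ✓; ZE at -20.10° ✓; |ZE| = 31.30 ✓; ∠ZER = 114.7° ✓; |ER| = 22.20 ✓; ∠(ER, RV) = 90.00° ✓; |RV| = 16.10 ✗.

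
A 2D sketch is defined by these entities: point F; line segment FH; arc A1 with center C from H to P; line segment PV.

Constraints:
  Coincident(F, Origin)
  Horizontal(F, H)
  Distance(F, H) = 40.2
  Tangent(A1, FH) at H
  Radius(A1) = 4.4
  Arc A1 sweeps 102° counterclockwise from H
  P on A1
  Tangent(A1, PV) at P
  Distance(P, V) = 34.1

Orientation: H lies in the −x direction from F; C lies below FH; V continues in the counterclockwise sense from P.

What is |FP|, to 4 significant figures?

44.82

F is at the origin; FH is horizontal with |FH| = 40.2 and H on the −x side, so H = (-40.20, 0.000). Tangency of A1 to FH means the radius CH is perpendicular to FH, so C = H + (0, -4.4) = (-40.20, -4.400). On A1, H sits at bearing 90° from C; a 102° counterclockwise sweep puts P at bearing 192°, so P = C + 4.4·(cos 192°, sin 192°) = (-44.50, -5.315). Then |FP| = |P − F| = 44.82.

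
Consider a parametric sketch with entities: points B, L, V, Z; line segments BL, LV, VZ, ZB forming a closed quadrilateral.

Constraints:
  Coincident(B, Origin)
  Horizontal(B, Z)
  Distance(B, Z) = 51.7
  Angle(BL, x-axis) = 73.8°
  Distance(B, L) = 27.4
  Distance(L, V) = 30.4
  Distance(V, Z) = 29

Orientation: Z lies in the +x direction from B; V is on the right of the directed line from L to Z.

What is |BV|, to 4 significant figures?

22.70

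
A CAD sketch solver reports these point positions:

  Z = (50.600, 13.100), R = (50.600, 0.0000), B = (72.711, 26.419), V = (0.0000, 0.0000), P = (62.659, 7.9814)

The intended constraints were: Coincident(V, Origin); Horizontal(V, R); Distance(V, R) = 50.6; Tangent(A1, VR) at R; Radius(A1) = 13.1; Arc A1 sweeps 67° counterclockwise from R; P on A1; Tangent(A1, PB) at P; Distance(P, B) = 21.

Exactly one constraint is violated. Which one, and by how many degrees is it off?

Tangent(A1, PB) at P — off by 5.60°.

V = (0.00, 0.00) ✓; V.y = 0.00, R.y = 0.00 ✓; |VR| = 50.60 ✓; ∠(ZR, RV) = 90.00° ✓; |ZR| = 13.10 ✓; bearing(Z→P) − bearing(Z→R) = 67.00° ✓; |ZP| = 13.10 ✓; ∠(ZP, PB) = 95.60° ✗; |PB| = 21.00 ✓.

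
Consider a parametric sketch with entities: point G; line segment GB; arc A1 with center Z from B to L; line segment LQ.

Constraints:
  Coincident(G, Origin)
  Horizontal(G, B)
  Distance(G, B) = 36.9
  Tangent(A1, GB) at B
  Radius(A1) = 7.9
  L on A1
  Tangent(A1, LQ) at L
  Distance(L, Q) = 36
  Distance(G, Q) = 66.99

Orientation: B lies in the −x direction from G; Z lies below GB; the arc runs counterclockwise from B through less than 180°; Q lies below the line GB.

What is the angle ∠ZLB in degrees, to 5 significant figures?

51.674°

Checks: |ZL| = 7.900 ✓; ∠(ZL, LQ) = 90.00° ✓; |LQ| = 36.00 ✓; |GQ| = 66.99 ✓.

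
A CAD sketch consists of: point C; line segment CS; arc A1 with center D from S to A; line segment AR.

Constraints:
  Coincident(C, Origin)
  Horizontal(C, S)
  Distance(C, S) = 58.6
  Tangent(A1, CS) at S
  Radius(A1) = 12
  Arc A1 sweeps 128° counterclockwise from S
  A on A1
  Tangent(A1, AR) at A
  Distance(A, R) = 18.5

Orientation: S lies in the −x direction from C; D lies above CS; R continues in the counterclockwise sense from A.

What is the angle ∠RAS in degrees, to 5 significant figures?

116.00°

On A1, S sits at bearing -90° from D; a 128° counterclockwise sweep puts A at bearing 38°, so A = D + 12.0·(cos 38°, sin 38°) = (-49.144, 19.388). The tangent condition forces DA to be normal to AR, so AR runs along (−sin 38°, cos 38°); with |AR| = 18.5, R = (-60.534, 33.966). Then cos ∠RAS = AR·AS / (|AR||AS|), giving 116.00°.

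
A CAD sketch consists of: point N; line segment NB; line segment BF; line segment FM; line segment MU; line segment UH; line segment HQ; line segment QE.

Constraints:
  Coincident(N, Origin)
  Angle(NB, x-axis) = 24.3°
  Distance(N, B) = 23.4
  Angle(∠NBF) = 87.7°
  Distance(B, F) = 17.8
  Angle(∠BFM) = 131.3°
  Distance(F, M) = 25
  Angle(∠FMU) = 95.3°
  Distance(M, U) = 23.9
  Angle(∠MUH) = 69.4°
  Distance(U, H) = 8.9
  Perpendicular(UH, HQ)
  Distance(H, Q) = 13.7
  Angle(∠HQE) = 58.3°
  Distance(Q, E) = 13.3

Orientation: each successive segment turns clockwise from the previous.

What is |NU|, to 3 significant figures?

21.2

∠BFM = 131.3° gives FM at -117° from the x-axis; with |FM| = 25.0, M = (16.8, -29.2). ∠FMU = 95.3° gives MU at 159° from the x-axis; with |MU| = 23.9, U = (-5.49, -20.5). Then |NU| = |U − N| = 21.2.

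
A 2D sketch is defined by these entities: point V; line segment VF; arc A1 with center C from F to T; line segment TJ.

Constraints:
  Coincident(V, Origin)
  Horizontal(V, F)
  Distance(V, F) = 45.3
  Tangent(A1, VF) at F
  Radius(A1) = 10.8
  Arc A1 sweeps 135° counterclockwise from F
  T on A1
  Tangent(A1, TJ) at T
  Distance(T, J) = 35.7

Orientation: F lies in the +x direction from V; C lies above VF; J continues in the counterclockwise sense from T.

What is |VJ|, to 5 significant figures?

51.719

V is at the origin; VF is horizontal with |VF| = 45.3 and F on the +x side, so F = (45.300, 0.0000). Tangency of A1 to VF means the radius CF is perpendicular to VF, so C = F + (0, 10.8) = (45.300, 10.800). On A1, F sits at bearing -90° from C; a 135° counterclockwise sweep puts T at bearing 45°, so T = C + 10.8·(cos 45°, sin 45°) = (52.937, 18.437). A1 meets TJ tangentially, so CT is at right angles to TJ, so TJ runs along (−sin 45°, cos 45°); with |TJ| = 35.7, J = (27.693, 43.680). Then |VJ| = |J − V| = 51.719.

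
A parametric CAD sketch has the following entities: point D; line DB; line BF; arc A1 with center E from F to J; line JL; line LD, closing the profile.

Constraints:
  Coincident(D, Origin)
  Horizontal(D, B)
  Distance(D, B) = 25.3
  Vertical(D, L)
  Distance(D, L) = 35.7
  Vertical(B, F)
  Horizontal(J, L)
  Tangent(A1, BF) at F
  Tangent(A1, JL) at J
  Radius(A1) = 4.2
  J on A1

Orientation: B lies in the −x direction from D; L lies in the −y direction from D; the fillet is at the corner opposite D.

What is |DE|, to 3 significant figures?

37.9

D is at the origin; D and B share the same y with |DB| = 25.3 and B on the −x side, so B = (-25.3, 0.00). DL is vertical with |DL| = 35.7 and L on the −y side, so L = (0.00, -35.7). The virtual corner opposite D is at (-25.3, -35.7). Tangency of A1 to BF means the radius EF is perpendicular to BF and the tangent condition forces EJ to be normal to JL, with radius 4.2, so the center E sits 4.2 in from both sides at E = (-21.1, -31.5). Then |DE| = |E − D| = 37.9.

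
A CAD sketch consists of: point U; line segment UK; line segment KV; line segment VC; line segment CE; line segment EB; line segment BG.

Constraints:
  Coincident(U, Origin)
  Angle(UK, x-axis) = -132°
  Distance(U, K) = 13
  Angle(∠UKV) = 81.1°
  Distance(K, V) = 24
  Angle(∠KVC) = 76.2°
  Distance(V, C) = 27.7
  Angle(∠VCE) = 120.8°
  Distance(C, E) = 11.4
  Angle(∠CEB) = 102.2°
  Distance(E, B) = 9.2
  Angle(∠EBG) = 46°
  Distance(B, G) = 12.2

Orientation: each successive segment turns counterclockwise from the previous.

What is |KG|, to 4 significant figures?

28.83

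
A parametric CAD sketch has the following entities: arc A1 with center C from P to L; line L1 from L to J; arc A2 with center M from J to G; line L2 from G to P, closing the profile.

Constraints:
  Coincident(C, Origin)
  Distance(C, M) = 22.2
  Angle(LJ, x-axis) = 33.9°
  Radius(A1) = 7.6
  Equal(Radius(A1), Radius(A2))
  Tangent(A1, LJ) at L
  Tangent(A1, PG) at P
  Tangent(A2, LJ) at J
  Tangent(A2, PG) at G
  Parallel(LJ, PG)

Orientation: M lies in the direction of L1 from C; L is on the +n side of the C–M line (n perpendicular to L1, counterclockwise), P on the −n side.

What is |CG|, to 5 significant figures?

23.465

Tangency of A1 to both parallel lines with radius 7.6 puts L and P at C ± 7.6·n: L = (-4.2389, 6.3081), P = (4.2389, -6.3081). Equal radii place J and G the same way about M: J = M + 7.6·n = (14.187, 18.690), G = M − 7.6·n = (22.665, 6.0738). Then |CG| = |G − C| = 23.465.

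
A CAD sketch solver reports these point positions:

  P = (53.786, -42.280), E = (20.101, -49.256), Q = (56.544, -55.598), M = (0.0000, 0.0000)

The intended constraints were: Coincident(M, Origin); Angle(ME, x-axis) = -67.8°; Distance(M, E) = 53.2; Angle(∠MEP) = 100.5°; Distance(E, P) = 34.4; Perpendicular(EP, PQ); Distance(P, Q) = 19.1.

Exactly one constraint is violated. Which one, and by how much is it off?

Distance(P, Q) = 19.1 — off by 5.50.

M = (0.00, 0.00) ✓; ME at -67.80° ✓; |ME| = 53.20 ✓; ∠MEP = 100.5° ✓; |EP| = 34.40 ✓; ∠(EP, PQ) = 90.00° ✓; |PQ| = 13.60 ✗.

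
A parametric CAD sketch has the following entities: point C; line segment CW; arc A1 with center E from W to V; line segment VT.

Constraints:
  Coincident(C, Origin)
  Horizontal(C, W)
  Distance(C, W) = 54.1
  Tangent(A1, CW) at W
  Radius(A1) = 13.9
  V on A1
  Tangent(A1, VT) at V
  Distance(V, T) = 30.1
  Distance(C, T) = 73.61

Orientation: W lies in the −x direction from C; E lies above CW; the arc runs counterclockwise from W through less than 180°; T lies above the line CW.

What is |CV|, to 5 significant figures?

46.799

C is at the origin; CW is horizontal with |CW| = 54.1 and W on the −x side, so W = (-54.100, 0.0000). Tangency of A1 to CW means the radius EW is perpendicular to CW, so E = W + (0, 13.9) = (-54.100, 13.900). Since EV ⟂ VT (tangency), |ET| = √(13.9² + 30.1²) = 33.154 regardless of where V sits on A1. So T lies on both circle(C, 73.61) and circle(E, 33.154); the above-CW intersection is T = (-56.691, 46.953). V is the foot of the tangent from T: V = (-41.975, 20.696).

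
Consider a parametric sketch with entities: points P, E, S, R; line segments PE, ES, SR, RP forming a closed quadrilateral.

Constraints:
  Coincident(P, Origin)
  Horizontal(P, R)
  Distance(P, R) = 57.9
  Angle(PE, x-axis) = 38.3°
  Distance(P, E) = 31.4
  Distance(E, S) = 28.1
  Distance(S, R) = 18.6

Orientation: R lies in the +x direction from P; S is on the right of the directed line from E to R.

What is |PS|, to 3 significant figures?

40.0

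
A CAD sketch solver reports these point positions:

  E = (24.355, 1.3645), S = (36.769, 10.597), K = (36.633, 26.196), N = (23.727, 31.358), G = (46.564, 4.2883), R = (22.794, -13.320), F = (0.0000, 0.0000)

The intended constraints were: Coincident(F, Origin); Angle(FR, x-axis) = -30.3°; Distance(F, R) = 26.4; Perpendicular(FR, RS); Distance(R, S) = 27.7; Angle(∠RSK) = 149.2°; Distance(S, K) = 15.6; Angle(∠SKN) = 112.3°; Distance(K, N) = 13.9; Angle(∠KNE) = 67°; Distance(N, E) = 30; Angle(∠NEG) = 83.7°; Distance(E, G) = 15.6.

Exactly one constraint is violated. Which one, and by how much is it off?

Distance(E, G) = 15.6 — off by 6.80.

F = (0.00, 0.00) ✓; FR at -30.30° ✓; |FR| = 26.40 ✓; ∠(FR, RS) = 90.00° ✓; |RS| = 27.70 ✓; ∠RSK = 149.2° ✓; |SK| = 15.60 ✓; ∠SKN = 112.3° ✓; |KN| = 13.90 ✓; ∠KNE = 67.00° ✓; |NE| = 30.00 ✓; ∠NEG = 83.70° ✓; |EG| = 22.40 ✗.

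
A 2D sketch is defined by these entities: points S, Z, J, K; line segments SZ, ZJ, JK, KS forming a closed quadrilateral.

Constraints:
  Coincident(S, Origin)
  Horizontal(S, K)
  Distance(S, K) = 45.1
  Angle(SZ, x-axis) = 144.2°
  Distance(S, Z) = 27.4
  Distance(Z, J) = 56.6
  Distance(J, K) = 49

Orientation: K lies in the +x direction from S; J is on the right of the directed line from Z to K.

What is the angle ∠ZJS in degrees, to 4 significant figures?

18.24°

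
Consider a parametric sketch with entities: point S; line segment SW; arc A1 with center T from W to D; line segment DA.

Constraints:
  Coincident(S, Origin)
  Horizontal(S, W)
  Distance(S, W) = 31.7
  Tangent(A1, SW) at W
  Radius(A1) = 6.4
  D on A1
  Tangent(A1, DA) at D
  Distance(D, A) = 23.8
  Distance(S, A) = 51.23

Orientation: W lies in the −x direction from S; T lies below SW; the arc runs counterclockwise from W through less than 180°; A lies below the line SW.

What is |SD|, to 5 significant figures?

38.331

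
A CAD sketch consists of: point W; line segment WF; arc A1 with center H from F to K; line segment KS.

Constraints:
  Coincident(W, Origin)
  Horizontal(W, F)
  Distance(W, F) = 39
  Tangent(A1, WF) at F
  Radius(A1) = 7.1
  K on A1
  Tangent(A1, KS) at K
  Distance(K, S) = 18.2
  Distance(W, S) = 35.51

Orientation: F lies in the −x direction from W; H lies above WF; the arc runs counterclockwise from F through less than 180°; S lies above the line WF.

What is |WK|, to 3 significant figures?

32.6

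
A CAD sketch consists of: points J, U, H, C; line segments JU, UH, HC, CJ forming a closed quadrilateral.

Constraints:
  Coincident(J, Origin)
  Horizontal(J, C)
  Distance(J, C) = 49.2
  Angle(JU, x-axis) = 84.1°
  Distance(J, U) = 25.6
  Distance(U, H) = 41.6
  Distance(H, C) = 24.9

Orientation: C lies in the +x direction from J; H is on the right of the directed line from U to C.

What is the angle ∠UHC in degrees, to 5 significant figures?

103.01°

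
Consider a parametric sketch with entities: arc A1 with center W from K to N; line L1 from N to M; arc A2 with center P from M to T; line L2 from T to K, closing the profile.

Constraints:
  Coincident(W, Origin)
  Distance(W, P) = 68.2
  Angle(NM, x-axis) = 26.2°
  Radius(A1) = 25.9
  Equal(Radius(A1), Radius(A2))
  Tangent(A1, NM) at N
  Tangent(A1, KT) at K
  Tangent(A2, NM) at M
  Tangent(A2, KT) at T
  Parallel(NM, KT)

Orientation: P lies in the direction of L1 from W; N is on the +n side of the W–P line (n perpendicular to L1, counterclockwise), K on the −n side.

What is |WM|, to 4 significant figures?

72.95

Tangency of A1 to both parallel lines with radius 25.9 puts N and K at W ± 25.9·n: N = (-11.44, 23.24), K = (11.44, -23.24). Equal radii place M and T the same way about P: M = P + 25.9·n = (49.76, 53.35), T = P − 25.9·n = (72.63, 6.872). Then |WM| = |M − W| = 72.95.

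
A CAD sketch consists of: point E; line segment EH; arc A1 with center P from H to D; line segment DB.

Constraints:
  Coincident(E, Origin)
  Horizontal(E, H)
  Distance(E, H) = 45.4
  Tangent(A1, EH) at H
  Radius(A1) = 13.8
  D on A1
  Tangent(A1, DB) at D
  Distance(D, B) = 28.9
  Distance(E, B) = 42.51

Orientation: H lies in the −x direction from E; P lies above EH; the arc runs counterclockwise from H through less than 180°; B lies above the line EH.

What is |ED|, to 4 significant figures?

33.69

Checks: |EH| = 45.40 ✓; |PD| = 13.80 ✓; ∠(PD, DB) = 90.00° ✓; |DB| = 28.90 ✓; |EB| = 42.51 ✓.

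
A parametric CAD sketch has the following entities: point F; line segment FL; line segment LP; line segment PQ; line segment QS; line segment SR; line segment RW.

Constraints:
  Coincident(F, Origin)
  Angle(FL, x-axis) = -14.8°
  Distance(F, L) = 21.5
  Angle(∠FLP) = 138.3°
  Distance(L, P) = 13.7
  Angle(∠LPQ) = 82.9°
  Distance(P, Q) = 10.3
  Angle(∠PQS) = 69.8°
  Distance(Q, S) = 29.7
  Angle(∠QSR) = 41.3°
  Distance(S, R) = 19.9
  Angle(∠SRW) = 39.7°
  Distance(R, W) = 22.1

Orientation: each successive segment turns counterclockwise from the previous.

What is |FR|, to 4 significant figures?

31.06

F is at the origin; FL runs at -14.8° with length 21.5, so L = (20.79, -5.492). ∠FLP = 138.3° gives LP at 26.90° from the x-axis; with |LP| = 13.7, P = (33.00, 0.7063). ∠LPQ = 82.9° gives PQ at 124.0° from the x-axis; with |PQ| = 10.3, Q = (27.24, 9.245). ∠PQS = 69.8° gives QS at -125.8° from the x-axis; with |QS| = 29.7, S = (9.871, -14.84). ∠QSR = 41.3° gives SR at 12.90° from the x-axis; with |SR| = 19.9, R = (29.27, -10.40). Then |FR| = |R − F| = 31.06.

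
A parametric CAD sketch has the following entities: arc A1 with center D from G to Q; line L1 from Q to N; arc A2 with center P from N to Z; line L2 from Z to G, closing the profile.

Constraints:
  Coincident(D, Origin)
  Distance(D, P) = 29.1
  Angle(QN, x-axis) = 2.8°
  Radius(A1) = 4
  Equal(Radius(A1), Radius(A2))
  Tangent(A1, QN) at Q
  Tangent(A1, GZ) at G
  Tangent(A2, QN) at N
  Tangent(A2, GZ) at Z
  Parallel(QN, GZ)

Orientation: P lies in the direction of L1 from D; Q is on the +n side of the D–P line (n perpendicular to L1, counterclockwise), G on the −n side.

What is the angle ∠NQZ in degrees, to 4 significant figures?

15.37°

The slot axis is L1's direction at 2.8°, so u = (cos 2.8°, sin 2.8°) = (0.9988, 0.04885) and n = (−sin 2.8°, cos 2.8°) = (-0.04885, 0.9988). D is at the origin and P lies 29.1 along u from D, so P = 29.1·u = (29.07, 1.422). Tangency of A1 to both parallel lines with radius 4.0 puts Q and G at D ± 4.0·n: Q = (-0.1954, 3.995), G = (0.1954, -3.995). Equal radii place N and Z the same way about P: N = P + 4.0·n = (28.87, 5.417), Z = P − 4.0·n = (29.26, -2.574). Then cos ∠NQZ = QN·QZ / (|QN||QZ|), giving 15.37°.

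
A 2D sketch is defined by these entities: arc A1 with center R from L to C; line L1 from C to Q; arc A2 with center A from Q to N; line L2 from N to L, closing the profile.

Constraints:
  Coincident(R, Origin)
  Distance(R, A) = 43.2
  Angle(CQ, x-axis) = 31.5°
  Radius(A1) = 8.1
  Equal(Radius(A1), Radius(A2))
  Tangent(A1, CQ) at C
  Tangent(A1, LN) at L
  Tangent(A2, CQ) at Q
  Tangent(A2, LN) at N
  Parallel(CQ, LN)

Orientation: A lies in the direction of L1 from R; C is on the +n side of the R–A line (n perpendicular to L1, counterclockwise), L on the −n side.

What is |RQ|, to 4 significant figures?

43.95

The slot axis is L1's direction at 31.5°, so u = (cos 31.5°, sin 31.5°) = (0.8526, 0.5225) and n = (−sin 31.5°, cos 31.5°) = (-0.5225, 0.8526). R is at the origin and A lies 43.2 along u from R, so A = 43.2·u = (36.83, 22.57). Tangency of A1 to both parallel lines with radius 8.1 puts C and L at R ± 8.1·n: C = (-4.232, 6.906), L = (4.232, -6.906). Equal radii place Q and N the same way about A: Q = A + 8.1·n = (32.60, 29.48), N = A − 8.1·n = (41.07, 15.67). Then |RQ| = |Q − R| = 43.95.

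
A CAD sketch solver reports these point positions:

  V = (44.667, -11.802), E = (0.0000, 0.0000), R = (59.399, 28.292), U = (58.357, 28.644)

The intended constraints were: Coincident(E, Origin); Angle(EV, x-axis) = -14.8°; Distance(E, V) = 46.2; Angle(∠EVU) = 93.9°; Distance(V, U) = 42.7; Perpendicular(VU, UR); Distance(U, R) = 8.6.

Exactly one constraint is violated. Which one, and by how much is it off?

Distance(U, R) = 8.6 — off by 7.50.

E = (0.00, 0.00) ✓; EV at -14.80° ✓; |EV| = 46.20 ✓; ∠EVU = 93.90° ✓; |VU| = 42.70 ✓; ∠(VU, UR) = 89.97° ✓; |UR| = 1.100 ✗.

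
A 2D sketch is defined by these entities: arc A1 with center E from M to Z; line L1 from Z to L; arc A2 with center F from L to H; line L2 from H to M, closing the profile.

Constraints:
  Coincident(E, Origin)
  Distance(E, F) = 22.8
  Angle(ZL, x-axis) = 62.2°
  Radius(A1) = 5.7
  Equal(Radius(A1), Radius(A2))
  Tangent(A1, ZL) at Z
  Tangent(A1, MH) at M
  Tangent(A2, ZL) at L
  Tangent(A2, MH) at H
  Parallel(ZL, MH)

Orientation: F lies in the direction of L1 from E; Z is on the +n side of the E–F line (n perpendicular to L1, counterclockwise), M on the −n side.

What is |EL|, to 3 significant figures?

23.5

The slot axis is L1's direction at 62.2°, so u = (cos 62.2°, sin 62.2°) = (0.466, 0.885) and n = (−sin 62.2°, cos 62.2°) = (-0.885, 0.466). E is at the origin and F lies 22.8 along u from E, so F = 22.8·u = (10.6, 20.2). Tangency of A1 to both parallel lines with radius 5.7 puts Z and M at E ± 5.7·n: Z = (-5.04, 2.66), M = (5.04, -2.66). Equal radii place L and H the same way about F: L = F + 5.7·n = (5.59, 22.8), H = F − 5.7·n = (15.7, 17.5). Then |EL| = |L − E| = 23.5.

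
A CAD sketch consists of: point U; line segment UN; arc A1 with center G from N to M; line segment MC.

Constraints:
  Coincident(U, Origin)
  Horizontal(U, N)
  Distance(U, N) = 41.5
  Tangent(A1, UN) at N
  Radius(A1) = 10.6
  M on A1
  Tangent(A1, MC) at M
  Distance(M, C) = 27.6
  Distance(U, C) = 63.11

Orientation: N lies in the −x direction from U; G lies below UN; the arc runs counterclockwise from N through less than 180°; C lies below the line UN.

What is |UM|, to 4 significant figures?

53.32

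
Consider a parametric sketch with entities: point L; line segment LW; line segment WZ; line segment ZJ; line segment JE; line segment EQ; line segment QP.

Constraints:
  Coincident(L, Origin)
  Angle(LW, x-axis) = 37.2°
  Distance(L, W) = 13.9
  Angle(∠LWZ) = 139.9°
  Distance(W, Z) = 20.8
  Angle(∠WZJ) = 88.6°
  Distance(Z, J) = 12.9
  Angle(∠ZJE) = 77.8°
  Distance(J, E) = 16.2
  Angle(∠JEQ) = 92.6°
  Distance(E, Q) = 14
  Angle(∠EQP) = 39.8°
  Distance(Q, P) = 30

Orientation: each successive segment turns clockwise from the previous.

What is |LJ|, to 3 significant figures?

31.4

L is at the origin; LW runs at 37.2° with length 13.9, so W = (11.1, 8.40). ∠LWZ = 139.9° gives WZ at -2.90° from the x-axis; with |WZ| = 20.8, Z = (31.8, 7.35). ∠WZJ = 88.6° gives ZJ at -94.3° from the x-axis; with |ZJ| = 12.9, J = (30.9, -5.51). Then |LJ| = |J − L| = 31.4.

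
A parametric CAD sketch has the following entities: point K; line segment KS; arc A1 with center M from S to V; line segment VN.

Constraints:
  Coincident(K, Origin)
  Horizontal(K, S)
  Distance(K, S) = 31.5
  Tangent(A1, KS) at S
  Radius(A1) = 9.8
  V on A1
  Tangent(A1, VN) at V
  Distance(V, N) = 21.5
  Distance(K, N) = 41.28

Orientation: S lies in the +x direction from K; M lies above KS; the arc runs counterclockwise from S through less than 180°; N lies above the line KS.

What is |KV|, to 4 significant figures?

42.22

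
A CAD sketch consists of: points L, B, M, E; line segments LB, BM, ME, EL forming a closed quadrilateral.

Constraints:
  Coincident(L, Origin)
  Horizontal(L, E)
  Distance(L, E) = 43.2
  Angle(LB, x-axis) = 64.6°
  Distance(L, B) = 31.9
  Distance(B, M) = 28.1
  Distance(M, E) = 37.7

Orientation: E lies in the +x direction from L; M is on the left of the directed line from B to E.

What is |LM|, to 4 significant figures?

55.17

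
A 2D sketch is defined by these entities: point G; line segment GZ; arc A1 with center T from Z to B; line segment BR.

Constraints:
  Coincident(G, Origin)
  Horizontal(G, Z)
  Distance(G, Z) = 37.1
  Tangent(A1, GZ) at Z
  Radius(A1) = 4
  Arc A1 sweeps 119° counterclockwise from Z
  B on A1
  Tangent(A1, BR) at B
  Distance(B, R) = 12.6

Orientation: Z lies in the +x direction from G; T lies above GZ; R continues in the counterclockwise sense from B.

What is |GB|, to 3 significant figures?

41.0

G is at the origin; GZ is horizontal with |GZ| = 37.1 and Z on the +x side, so Z = (37.1, 0.00). Since A1 is tangent to GZ there, TZ ⟂ GZ, so T = Z + (0, 4) = (37.1, 4.00). On A1, Z sits at bearing -90° from T; a 119° counterclockwise sweep puts B at bearing 29°, so B = T + 4.0·(cos 29°, sin 29°) = (40.6, 5.94). Then |GB| = |B − G| = 41.0.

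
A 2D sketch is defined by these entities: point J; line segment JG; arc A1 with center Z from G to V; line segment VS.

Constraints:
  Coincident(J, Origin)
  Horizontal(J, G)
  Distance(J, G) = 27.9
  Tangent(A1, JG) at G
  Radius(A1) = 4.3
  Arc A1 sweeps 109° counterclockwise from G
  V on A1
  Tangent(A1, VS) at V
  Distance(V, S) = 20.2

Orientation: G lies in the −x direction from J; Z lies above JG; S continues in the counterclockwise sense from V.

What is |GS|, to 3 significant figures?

24.9

J is at the origin; J and G share the same y with |JG| = 27.9 and G on the −x side, so G = (-27.9, 0.00). Tangency of A1 to JG means the radius ZG is perpendicular to JG, so Z = G + (0, 4.3) = (-27.9, 4.30). On A1, G sits at bearing -90° from Z; a 109° counterclockwise sweep puts V at bearing 19°, so V = Z + 4.3·(cos 19°, sin 19°) = (-23.8, 5.70). Tangency of A1 to VS means the radius ZV is perpendicular to VS, so VS runs along (−sin 19°, cos 19°); with |VS| = 20.2, S = (-30.4, 24.8). Then |GS| = |S − G| = 24.9.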